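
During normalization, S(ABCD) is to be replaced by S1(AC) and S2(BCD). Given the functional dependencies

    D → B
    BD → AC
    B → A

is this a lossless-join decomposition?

Common attributes: S1 ∩ S2 = {C}.
No dependency enlarges {C}, so (C)⁺ = {C}.
The closure contains neither all of S1 = {AC} nor all of S2 = {BCD}, so the common attributes are not a superkey of either fragment. The join is lossy.

No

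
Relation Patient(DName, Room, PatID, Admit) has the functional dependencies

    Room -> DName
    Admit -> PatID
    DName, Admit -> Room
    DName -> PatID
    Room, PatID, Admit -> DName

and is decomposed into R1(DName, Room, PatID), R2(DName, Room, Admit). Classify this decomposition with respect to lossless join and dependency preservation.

Lossless test: (DName, Room)⁺ = {DName, Room, PatID}, which contains all of one fragment — lossless.
Dependency preservation: the restricted closure of {Admit} across the fragments never reaches {PatID}, so Admit → PatID cannot be enforced without a join — not preserved.

lossless but not dependency-preserving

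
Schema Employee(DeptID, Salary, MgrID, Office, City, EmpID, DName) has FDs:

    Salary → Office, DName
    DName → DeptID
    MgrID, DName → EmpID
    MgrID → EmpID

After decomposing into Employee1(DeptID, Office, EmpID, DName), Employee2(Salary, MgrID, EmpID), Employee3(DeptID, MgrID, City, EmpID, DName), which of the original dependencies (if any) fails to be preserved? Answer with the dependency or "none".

Salary → Office, DName

Check Salary → Office, DName: no single fragment contains all of {Salary, Office, DName}, and the restricted closure of {Salary} across the fragments never reaches {Office, DName}.
DName → DeptID is preserved.
MgrID, DName → EmpID is preserved.
MgrID → EmpID is preserved.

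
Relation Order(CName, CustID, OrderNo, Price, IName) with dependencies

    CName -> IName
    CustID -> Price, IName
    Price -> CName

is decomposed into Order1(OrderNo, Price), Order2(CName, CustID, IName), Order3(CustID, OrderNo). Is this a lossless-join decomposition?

Chase test. Columns are CName, CustID, OrderNo, Price, IName; row i has aⱼ where attribute j ∈ Orderi, else bᵢⱼ.
Initial tableau (one row per fragment):
  row 1: b11 b12 a3 a4 b15
  row 2: a1 a2 b23 b24 a5
  row 3: b31 a2 a3 b34 b35
Rows 2 and 3 agree on CustID; apply CustID→Price, IName and equate their Price, IName entries.
Rows 2 and 3 agree on Price; apply Price→CName and equate their CName entries.
No row becomes fully distinguished — the join is lossy.

No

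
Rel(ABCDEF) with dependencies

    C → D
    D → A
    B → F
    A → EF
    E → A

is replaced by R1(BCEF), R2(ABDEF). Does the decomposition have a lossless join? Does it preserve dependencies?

Lossless test: (BEF)⁺ = {ABEF}, which is a superkey of neither fragment — lossy.
Dependency preservation: the restricted closure of {C} across the fragments never reaches {D}, so C → D cannot be enforced without a join — not preserved.

lossy and not dependency-preserving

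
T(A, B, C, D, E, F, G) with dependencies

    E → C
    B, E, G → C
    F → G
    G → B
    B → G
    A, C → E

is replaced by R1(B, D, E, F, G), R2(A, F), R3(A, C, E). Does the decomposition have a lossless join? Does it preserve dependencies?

lossy but dependency-preserving

Lossless test (chase): Rows 1 and 3 agree on E; apply E→C and equate their C entries. Rows 1 and 2 agree on F; apply F→G and equate their G entries. Rows 1 and 2 agree on G; apply G→B and equate their B entries. No row becomes fully distinguished — the join is lossy.
Dependency preservation: B, E, G → C is not contained in any single fragment, but the restricted closure of its left-hand side across the fragments still reaches the right-hand side; the remaining FDs each lie inside some fragment. All dependencies are preserved.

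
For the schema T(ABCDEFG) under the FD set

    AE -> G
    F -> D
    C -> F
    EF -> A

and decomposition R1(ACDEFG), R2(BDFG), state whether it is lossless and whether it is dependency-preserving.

lossy but dependency-preserving

Lossless test: (DFG)⁺ = {DFG}, which is a superkey of neither fragment — lossy.
Dependency preservation: every FD's attributes lie within a single fragment, so each can be enforced locally — preserved.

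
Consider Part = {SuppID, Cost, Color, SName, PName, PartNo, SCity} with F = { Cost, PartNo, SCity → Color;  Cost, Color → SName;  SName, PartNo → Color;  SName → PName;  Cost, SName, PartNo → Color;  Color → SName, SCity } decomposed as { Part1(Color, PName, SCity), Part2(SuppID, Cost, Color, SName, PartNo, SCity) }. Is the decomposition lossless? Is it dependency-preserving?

lossless but not dependency-preserving

Lossless test: (Color, SCity)⁺ = {Color, SName, PName, SCity}, which contains all of one fragment — lossless.
Dependency preservation: the restricted closure of {SName} across the fragments never reaches {PName}, so SName → PName cannot be enforced without a join — not preserved.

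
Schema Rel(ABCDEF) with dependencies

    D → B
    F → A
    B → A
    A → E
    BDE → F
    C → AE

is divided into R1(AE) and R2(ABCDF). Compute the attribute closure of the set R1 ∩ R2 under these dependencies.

R1 ∩ R2 = {A}.
A → E applies, adding E
Closure: {AE}.

AE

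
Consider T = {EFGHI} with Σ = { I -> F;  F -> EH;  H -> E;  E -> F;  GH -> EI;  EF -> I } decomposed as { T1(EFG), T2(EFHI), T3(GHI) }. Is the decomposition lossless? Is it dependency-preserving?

lossless and dependency-preserving

Lossless test (chase): Rows 2 and 3 agree on I; apply I→F and equate their F entries. Rows 1 and 2 agree on F; apply F→EH and equate their EH entries. Rows 1 and 3 agree on F; apply F→EH and equate their EH entries. Rows 1 and 3 agree on GH; apply GH→EI and equate their EI entries. Row 1 is now all distinguished symbols — the join is lossless.
Dependency preservation: GH → EI is not contained in any single fragment, but the restricted closure of its left-hand side across the fragments still reaches the right-hand side; the remaining FDs each lie inside some fragment. All dependencies are preserved.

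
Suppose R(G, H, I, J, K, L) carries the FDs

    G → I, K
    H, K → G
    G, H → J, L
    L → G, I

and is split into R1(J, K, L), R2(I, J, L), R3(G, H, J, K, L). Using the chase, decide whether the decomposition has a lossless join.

Yes

Chase test. Columns are G, H, I, J, K, L; row i has aⱼ where attribute j ∈ Ri, else bᵢⱼ.
Initial tableau (one row per fragment):
  row 1: b11 b12 b13 a4 a5 a6
  row 2: b21 b22 a3 a4 b25 a6
  row 3: a1 a2 b33 a4 a5 a6
Rows 1 and 2 agree on L; apply L→G, I and equate their G, I entries.
Rows 1 and 3 agree on L; apply L→G, I and equate their G, I entries.
Rows 1 and 2 agree on G; apply G→I, K and equate their I, K entries.
Row 3 is now all distinguished symbols — the join is lossless.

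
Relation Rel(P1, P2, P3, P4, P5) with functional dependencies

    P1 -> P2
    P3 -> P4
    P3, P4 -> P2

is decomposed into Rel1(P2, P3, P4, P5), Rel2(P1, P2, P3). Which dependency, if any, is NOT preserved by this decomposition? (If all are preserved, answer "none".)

P1 → P2 lies within Rel2.
P3 → P4 lies within Rel1.
P3, P4 → P2 lies within Rel1.
Every dependency is enforceable on the fragments, so the decomposition is dependency-preserving.

none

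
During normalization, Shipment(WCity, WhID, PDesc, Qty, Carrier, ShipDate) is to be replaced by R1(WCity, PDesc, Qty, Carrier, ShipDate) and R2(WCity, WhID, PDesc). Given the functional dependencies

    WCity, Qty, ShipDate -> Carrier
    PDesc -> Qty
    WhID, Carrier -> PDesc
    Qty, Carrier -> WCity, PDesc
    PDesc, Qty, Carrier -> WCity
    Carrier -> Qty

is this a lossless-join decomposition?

No

Common attributes: R1 ∩ R2 = {WCity, PDesc}.
Closure of {WCity, PDesc}: PDesc → Qty applies, adding Qty. So (WCity, PDesc)⁺ = {WCity, PDesc, Qty}.
The closure contains neither all of R1 = {WCity, PDesc, Qty, Carrier, ShipDate} nor all of R2 = {WCity, WhID, PDesc}, so the common attributes are not a superkey of either fragment. The join is lossy.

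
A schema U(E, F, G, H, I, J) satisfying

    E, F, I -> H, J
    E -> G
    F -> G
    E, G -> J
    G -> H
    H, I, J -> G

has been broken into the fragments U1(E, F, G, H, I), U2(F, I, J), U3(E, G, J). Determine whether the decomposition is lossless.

Chase test. Columns are E, F, G, H, I, J; row i has aⱼ where attribute j ∈ Ui, else bᵢⱼ.
Initial tableau (one row per fragment):
  row 1: a1 a2 a3 a4 a5 b16
  row 2: b21 a2 b23 b24 a5 a6
  row 3: a1 b32 a3 b34 b35 a6
Rows 1 and 2 agree on F; apply F→G and equate their G entries.
Rows 1 and 3 agree on E, G; apply E, G→J and equate their J entries.
Rows 1 and 2 agree on G; apply G→H and equate their H entries.
Rows 1 and 3 agree on G; apply G→H and equate their H entries.
Row 1 is now all distinguished symbols — the join is lossless.

Yes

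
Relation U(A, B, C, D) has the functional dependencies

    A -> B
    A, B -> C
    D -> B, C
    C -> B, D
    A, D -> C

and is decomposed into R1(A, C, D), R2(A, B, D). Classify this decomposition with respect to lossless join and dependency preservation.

lossless and dependency-preserving

Lossless test: (A, D)⁺ = {A, B, C, D}, which contains all of one fragment — lossless.
Dependency preservation: A, B → C; D → B, C; C → B, D are not contained in any single fragment, but the restricted closure of each left-hand side across the fragments still reaches the right-hand side; the remaining FDs each lie inside some fragment. All dependencies are preserved.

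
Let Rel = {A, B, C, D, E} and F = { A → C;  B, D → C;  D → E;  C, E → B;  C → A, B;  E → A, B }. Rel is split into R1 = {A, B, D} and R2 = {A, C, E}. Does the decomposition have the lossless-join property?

Common attributes: R1 ∩ R2 = {A}.
Closure of {A}: A → C applies, adding C; C → A, B applies, adding B. So (A)⁺ = {A, B, C}.
The closure contains neither all of R1 = {A, B, D} nor all of R2 = {A, C, E}, so the common attributes are not a superkey of either fragment. The join is lossy.

No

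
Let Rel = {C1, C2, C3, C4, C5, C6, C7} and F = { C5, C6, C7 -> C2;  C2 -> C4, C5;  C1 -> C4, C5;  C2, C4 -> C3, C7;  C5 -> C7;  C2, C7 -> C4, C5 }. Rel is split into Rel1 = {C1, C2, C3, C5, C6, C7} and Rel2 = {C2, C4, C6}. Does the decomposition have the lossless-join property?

Common attributes: Rel1 ∩ Rel2 = {C2, C6}.
Closure of {C2, C6}: C2 → C4, C5 applies, adding C4, C5; C2, C4 → C3, C7 applies, adding C3, C7. So (C2, C6)⁺ = {C2, C3, C4, C5, C6, C7}.
This closure contains every attribute of Rel2, so Rel1 ∩ Rel2 → Rel2. The join is lossless.

Yes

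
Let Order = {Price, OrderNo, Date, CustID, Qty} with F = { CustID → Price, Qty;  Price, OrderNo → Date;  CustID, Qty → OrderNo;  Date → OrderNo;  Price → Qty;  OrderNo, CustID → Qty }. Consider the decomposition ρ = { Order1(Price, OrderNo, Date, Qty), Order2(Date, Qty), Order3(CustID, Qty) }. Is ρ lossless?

No

Chase test. Columns are Price, OrderNo, Date, CustID, Qty; row i has aⱼ where attribute j ∈ Orderi, else bᵢⱼ.
Initial tableau (one row per fragment):
  row 1: a1 a2 a3 b14 a5
  row 2: b21 b22 a3 b24 a5
  row 3: b31 b32 b33 a4 a5
Rows 1 and 2 agree on Date; apply Date→OrderNo and equate their OrderNo entries.
No row becomes fully distinguished — the join is lossy.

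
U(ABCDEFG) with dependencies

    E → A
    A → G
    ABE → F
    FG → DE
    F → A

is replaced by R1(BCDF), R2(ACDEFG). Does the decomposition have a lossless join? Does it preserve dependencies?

Lossless test: (CDF)⁺ = {ACDEFG}, which contains all of one fragment — lossless.
Dependency preservation: the restricted closure of {ABE} across the fragments never reaches {F}, so ABE → F cannot be enforced without a join — not preserved.

lossless but not dependency-preserving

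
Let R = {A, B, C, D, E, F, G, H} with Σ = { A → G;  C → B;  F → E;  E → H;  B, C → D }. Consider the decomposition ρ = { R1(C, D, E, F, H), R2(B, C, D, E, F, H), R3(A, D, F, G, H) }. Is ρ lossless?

Chase test. Columns are A, B, C, D, E, F, G, H; row i has aⱼ where attribute j ∈ Ri, else bᵢⱼ.
Initial tableau (one row per fragment):
  row 1: b11 b12 a3 a4 a5 a6 b17 a8
  row 2: b21 a2 a3 a4 a5 a6 b27 a8
  row 3: a1 b32 b33 a4 b35 a6 a7 a8
Rows 1 and 2 agree on C; apply C→B and equate their B entries.
Rows 1 and 3 agree on F; apply F→E and equate their E entries.
No row becomes fully distinguished — the join is lossy.

No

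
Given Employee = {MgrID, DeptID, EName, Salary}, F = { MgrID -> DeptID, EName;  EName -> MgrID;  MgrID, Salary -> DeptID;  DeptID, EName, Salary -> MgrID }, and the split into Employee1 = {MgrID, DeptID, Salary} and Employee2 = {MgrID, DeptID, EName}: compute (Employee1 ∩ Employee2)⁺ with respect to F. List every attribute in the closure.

Employee1 ∩ Employee2 = {MgrID, DeptID}.
MgrID → DeptID, EName applies, adding EName
Closure: {MgrID, DeptID, EName}.

MgrID, DeptID, EName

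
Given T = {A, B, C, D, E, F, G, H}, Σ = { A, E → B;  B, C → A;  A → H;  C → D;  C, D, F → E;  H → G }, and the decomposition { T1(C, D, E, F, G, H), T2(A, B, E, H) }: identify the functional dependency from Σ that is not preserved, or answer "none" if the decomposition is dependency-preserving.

B, C → A

Check B, C → A: no single fragment contains all of {A, B, C}, and the restricted closure of {B, C} across the fragments never reaches {A}.
A, E → B is preserved.
A → H is preserved.
C → D is preserved.
C, D, F → E is preserved.
H → G is preserved.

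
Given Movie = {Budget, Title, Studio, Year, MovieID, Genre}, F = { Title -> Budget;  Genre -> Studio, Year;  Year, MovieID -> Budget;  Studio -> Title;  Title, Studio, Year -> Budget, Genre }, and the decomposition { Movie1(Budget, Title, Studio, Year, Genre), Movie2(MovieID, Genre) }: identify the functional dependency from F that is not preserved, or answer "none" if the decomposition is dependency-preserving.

Year, MovieID -> Budget

Check Year, MovieID → Budget: no single fragment contains all of {Budget, Year, MovieID}, and the restricted closure of {Year, MovieID} across the fragments never reaches {Budget}.
Title → Budget is preserved.
Genre → Studio, Year is preserved.
Studio → Title is preserved.
Title, Studio, Year → Budget, Genre is preserved.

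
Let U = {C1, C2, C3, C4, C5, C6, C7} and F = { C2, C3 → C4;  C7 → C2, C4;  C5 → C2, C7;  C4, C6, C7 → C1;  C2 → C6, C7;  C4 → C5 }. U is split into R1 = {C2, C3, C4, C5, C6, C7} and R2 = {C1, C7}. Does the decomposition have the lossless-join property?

Yes

Common attributes: R1 ∩ R2 = {C7}.
Closure of {C7}: C7 → C2, C4 applies, adding C2, C4; C2 → C6, C7 applies, adding C6; C4 → C5 applies, adding C5; C4, C6, C7 → C1 applies, adding C1. So (C7)⁺ = {C1, C2, C4, C5, C6, C7}.
This closure contains every attribute of R2, so R1 ∩ R2 → R2. The join is lossless.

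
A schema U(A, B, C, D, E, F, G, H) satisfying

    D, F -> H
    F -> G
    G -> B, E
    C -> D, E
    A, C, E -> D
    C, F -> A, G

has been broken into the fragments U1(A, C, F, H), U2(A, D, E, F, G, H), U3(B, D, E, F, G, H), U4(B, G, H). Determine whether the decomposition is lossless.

No

Chase test. Columns are A, B, C, D, E, F, G, H; row i has aⱼ where attribute j ∈ Ui, else bᵢⱼ.
Initial tableau (one row per fragment):
  row 1: a1 b12 a3 b14 b15 a6 b17 a8
  row 2: a1 b22 b23 a4 a5 a6 a7 a8
  row 3: b31 a2 b33 a4 a5 a6 a7 a8
  row 4: b41 a2 b43 b44 b45 b46 a7 a8
Rows 1 and 2 agree on F; apply F→G and equate their G entries.
Rows 1 and 2 agree on G; apply G→B, E and equate their B, E entries.
Rows 1 and 3 agree on G; apply G→B, E and equate their B, E entries.
Rows 1 and 4 agree on G; apply G→B, E and equate their B, E entries.
No row becomes fully distinguished — the join is lossy.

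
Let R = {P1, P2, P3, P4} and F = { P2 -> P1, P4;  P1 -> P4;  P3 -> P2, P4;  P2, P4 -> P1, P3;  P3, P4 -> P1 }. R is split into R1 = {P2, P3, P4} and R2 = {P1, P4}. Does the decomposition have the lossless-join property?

Common attributes: R1 ∩ R2 = {P4}.
No dependency enlarges {P4}, so (P4)⁺ = {P4}.
The closure contains neither all of R1 = {P2, P3, P4} nor all of R2 = {P1, P4}, so the common attributes are not a superkey of either fragment. The join is lossy.

No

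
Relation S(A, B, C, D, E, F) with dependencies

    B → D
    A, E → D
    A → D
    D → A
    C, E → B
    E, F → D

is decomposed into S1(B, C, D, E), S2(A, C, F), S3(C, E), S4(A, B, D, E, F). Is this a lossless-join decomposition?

No

Chase test. Columns are A, B, C, D, E, F; row i has aⱼ where attribute j ∈ Si, else bᵢⱼ.
Initial tableau (one row per fragment):
  row 1: b11 a2 a3 a4 a5 b16
  row 2: a1 b22 a3 b24 b25 a6
  row 3: b31 b32 a3 b34 a5 b36
  row 4: a1 a2 b43 a4 a5 a6
Rows 2 and 4 agree on A; apply A→D and equate their D entries.
Rows 1 and 2 agree on D; apply D→A and equate their A entries.
Rows 1 and 3 agree on C, E; apply C, E→B and equate their B entries.
Rows 1 and 3 agree on B; apply B→D and equate their D entries.
Rows 1 and 3 agree on D; apply D→A and equate their A entries.
No row becomes fully distinguished — the join is lossy.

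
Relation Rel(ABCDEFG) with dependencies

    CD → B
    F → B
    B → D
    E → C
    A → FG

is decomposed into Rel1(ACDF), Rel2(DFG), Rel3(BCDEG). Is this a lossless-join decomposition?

Chase test. Columns are ABCDEFG; row i has aⱼ where attribute j ∈ Reli, else bᵢⱼ.
Initial tableau (one row per fragment):
  row 1: a1 b12 a3 a4 b15 a6 b17
  row 2: b21 b22 b23 a4 b25 a6 a7
  row 3: b31 a2 a3 a4 a5 b36 a7
Rows 1 and 3 agree on CD; apply CD→B and equate their B entries.
Rows 1 and 2 agree on F; apply F→B and equate their B entries.
No row becomes fully distinguished — the join is lossy.

No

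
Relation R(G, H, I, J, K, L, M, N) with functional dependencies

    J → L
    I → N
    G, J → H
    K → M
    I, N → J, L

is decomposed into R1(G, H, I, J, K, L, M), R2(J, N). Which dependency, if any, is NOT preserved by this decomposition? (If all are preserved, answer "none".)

I → N

Check I → N: no single fragment contains all of {I, N}, and the restricted closure of {I} across the fragments never reaches {N}.
J → L is preserved.
G, J → H is preserved.
K → M is preserved.
I, N → J, L is preserved.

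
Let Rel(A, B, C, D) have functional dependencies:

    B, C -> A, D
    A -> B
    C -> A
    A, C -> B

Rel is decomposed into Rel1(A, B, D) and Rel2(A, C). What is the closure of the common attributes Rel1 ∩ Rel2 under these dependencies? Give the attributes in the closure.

Rel1 ∩ Rel2 = {A}.
A → B applies, adding B
Closure: {A, B}.

A, B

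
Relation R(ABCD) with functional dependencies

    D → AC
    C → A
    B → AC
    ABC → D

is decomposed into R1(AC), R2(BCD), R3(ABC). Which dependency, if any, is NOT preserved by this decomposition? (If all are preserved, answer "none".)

none

D → AC: restricted closure across fragments reaches AC.
C → A lies within R1.
B → AC lies within R3.
ABC → D: restricted closure across fragments reaches D.
Every dependency is enforceable on the fragments, so the decomposition is dependency-preserving.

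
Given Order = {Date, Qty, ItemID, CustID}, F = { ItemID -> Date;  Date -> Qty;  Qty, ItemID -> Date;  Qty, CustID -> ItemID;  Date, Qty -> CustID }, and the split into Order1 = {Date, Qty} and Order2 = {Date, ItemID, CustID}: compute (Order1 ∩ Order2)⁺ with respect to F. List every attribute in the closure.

Order1 ∩ Order2 = {Date}.
Date → Qty applies, adding Qty
Date, Qty → CustID applies, adding CustID
Qty, CustID → ItemID applies, adding ItemID
Closure: {Date, Qty, ItemID, CustID}.

Date, Qty, ItemID, CustID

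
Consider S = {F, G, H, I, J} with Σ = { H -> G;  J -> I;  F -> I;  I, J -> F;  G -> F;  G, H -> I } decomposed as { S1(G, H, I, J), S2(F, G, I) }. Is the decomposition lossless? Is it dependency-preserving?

Lossless test: (G, I)⁺ = {F, G, I}, which contains all of one fragment — lossless.
Dependency preservation: the restricted closure of {I, J} across the fragments never reaches {F}, so I, J → F cannot be enforced without a join — not preserved.

lossless but not dependency-preserving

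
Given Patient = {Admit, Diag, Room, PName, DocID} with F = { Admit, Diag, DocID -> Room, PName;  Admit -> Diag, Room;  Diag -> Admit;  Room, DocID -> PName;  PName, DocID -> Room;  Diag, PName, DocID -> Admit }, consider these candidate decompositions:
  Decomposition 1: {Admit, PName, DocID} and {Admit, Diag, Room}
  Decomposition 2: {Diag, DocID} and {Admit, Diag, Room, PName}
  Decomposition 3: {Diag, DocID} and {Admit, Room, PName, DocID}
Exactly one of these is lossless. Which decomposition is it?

Decomposition 1

Decomposition 1: common = {Admit}, closure = {Admit, Diag, Room} → lossless.
Decomposition 2: common = {Diag}, closure = {Admit, Diag, Room} → lossy.
Decomposition 3: common = {DocID}, closure = {DocID} → lossy.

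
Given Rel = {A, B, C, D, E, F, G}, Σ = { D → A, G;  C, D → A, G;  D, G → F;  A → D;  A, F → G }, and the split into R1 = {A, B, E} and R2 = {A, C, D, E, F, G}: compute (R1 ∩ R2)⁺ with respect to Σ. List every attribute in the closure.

A, D, E, F, G

R1 ∩ R2 = {A, E}.
A → D applies, adding D
D → A, G applies, adding G
D, G → F applies, adding F
Closure: {A, D, E, F, G}.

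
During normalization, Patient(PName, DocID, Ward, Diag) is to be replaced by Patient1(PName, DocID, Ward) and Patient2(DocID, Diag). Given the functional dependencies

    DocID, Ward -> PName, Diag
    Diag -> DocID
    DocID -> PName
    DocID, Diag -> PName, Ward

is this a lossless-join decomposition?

Common attributes: Patient1 ∩ Patient2 = {DocID}.
Closure of {DocID}: DocID → PName applies, adding PName. So (DocID)⁺ = {PName, DocID}.
The closure contains neither all of Patient1 = {PName, DocID, Ward} nor all of Patient2 = {DocID, Diag}, so the common attributes are not a superkey of either fragment. The join is lossy.

No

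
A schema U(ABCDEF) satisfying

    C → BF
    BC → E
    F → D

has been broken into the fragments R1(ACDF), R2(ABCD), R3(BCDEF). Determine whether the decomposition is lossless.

Chase test. Columns are ABCDEF; row i has aⱼ where attribute j ∈ Ri, else bᵢⱼ.
Initial tableau (one row per fragment):
  row 1: a1 b12 a3 a4 b15 a6
  row 2: a1 a2 a3 a4 b25 b26
  row 3: b31 a2 a3 a4 a5 a6
Rows 1 and 2 agree on C; apply C→BF and equate their BF entries.
Rows 1 and 2 agree on BC; apply BC→E and equate their E entries.
Rows 1 and 3 agree on BC; apply BC→E and equate their E entries.
Row 1 is now all distinguished symbols — the join is lossless.

Yes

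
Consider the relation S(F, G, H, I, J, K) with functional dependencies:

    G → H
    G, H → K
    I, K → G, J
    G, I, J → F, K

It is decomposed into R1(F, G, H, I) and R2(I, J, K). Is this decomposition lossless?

No

Common attributes: R1 ∩ R2 = {I}.
No dependency enlarges {I}, so (I)⁺ = {I}.
The closure contains neither all of R1 = {F, G, H, I} nor all of R2 = {I, J, K}, so the common attributes are not a superkey of either fragment. The join is lossy.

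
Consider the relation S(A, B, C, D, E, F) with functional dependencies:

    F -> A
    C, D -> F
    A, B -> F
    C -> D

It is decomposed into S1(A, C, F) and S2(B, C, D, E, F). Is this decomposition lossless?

Yes

Common attributes: S1 ∩ S2 = {C, F}.
Closure of {C, F}: F → A applies, adding A; C → D applies, adding D. So (C, F)⁺ = {A, C, D, F}.
This closure contains every attribute of S1, so S1 ∩ S2 → S1. The join is lossless.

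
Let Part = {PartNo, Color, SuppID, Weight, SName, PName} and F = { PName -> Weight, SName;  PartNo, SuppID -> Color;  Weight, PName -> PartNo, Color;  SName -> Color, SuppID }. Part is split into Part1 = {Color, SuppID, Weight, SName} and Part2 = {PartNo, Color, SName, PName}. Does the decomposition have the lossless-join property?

No

Common attributes: Part1 ∩ Part2 = {Color, SName}.
Closure of {Color, SName}: SName → Color, SuppID applies, adding SuppID. So (Color, SName)⁺ = {Color, SuppID, SName}.
The closure contains neither all of Part1 = {Color, SuppID, Weight, SName} nor all of Part2 = {PartNo, Color, SName, PName}, so the common attributes are not a superkey of either fragment. The join is lossy.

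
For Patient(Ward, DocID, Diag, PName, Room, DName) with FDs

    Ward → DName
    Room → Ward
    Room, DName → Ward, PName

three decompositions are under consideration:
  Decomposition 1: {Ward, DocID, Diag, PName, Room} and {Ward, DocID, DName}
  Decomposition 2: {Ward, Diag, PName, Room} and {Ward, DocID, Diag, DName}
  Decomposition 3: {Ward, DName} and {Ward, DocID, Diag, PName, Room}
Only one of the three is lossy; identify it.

Decomposition 2

Decomposition 1: common = {Ward, DocID}, closure = {Ward, DocID, DName} → lossless.
Decomposition 2: common = {Ward, Diag}, closure = {Ward, Diag, DName} → lossy.
Decomposition 3: common = {Ward}, closure = {Ward, DName} → lossless.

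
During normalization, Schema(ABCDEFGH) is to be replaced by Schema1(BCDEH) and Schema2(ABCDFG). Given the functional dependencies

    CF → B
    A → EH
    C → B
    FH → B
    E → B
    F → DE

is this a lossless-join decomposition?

No

Common attributes: Schema1 ∩ Schema2 = {BCD}.
No dependency enlarges {BCD}, so (BCD)⁺ = {BCD}.
The closure contains neither all of Schema1 = {BCDEH} nor all of Schema2 = {ABCDFG}, so the common attributes are not a superkey of either fragment. The join is lossy.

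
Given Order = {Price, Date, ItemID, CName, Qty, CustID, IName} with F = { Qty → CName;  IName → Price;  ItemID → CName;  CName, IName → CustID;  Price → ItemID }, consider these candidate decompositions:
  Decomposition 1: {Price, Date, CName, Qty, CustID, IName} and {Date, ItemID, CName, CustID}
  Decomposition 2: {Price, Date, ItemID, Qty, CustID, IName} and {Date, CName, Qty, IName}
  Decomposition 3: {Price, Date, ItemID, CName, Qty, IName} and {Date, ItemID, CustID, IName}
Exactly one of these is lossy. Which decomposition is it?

Decomposition 1

Decomposition 1: common = {Date, CName, CustID}, closure = {Date, CName, CustID} → lossy.
Decomposition 2: common = {Date, Qty, IName}, closure = {Price, Date, ItemID, CName, Qty, CustID, IName} → lossless.
Decomposition 3: common = {Date, ItemID, IName}, closure = {Price, Date, ItemID, CName, CustID, IName} → lossless.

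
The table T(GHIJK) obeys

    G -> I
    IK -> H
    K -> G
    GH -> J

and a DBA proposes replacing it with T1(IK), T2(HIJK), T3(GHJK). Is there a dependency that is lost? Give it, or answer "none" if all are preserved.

Check G → I: no single fragment contains all of {GI}, and the restricted closure of {G} across the fragments never reaches {I}.
IK → H is preserved.
K → G is preserved.
GH → J is preserved.

G -> I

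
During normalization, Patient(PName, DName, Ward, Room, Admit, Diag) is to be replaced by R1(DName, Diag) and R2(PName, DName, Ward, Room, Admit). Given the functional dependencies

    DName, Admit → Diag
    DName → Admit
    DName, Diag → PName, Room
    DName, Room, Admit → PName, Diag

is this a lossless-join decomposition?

Common attributes: R1 ∩ R2 = {DName}.
Closure of {DName}: DName → Admit applies, adding Admit; DName, Admit → Diag applies, adding Diag; DName, Diag → PName, Room applies, adding PName, Room. So (DName)⁺ = {PName, DName, Room, Admit, Diag}.
This closure contains every attribute of R1, so R1 ∩ R2 → R1. The join is lossless.

Yes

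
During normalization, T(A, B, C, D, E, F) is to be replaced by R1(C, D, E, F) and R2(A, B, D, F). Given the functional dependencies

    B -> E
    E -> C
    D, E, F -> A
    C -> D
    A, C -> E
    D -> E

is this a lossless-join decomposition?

Yes

Common attributes: R1 ∩ R2 = {D, F}.
Closure of {D, F}: D → E applies, adding E; E → C applies, adding C; D, E, F → A applies, adding A. So (D, F)⁺ = {A, C, D, E, F}.
This closure contains every attribute of R1, so R1 ∩ R2 → R1. The join is lossless.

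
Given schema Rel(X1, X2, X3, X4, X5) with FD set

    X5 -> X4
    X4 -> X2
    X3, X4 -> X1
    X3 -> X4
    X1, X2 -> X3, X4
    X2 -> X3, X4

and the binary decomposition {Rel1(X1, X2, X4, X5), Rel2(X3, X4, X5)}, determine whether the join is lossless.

Common attributes: Rel1 ∩ Rel2 = {X4, X5}.
Closure of {X4, X5}: X4 → X2 applies, adding X2; X2 → X3, X4 applies, adding X3; X3, X4 → X1 applies, adding X1. So (X4, X5)⁺ = {X1, X2, X3, X4, X5}.
This closure contains every attribute of Rel1, so Rel1 ∩ Rel2 → Rel1. The join is lossless.

Yes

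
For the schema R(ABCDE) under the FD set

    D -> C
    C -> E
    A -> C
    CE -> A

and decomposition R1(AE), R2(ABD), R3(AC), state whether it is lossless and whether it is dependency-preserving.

lossless and dependency-preserving

Lossless test (chase): Rows 1 and 2 agree on A; apply A→C and equate their C entries. Rows 1 and 3 agree on A; apply A→C and equate their C entries. Rows 1 and 2 agree on C; apply C→E and equate their E entries. Rows 1 and 3 agree on C; apply C→E and equate their E entries. Row 2 is now all distinguished symbols — the join is lossless.
Dependency preservation: D → C; C → E; CE → A are not contained in any single fragment, but the restricted closure of each left-hand side across the fragments still reaches the right-hand side; the remaining FDs each lie inside some fragment. All dependencies are preserved.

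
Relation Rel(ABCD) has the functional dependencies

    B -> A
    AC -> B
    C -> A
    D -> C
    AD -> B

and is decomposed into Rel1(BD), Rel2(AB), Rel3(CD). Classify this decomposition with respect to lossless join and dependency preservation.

Lossless test (chase): Rows 1 and 2 agree on B; apply B→A and equate their A entries. Rows 1 and 3 agree on D; apply D→C and equate their C entries. Rows 1 and 3 agree on C; apply C→A and equate their A entries. Rows 1 and 3 agree on AD; apply AD→B and equate their B entries. Row 1 is now all distinguished symbols — the join is lossless.
Dependency preservation: the restricted closure of {AC} across the fragments never reaches {B}, so AC → B cannot be enforced without a join — not preserved.

lossless but not dependency-preserving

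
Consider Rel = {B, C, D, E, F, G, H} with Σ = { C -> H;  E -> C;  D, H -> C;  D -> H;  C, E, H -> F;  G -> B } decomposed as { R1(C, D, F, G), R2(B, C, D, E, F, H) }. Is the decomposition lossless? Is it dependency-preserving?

Lossless test: (C, D, F)⁺ = {C, D, F, H}, which is a superkey of neither fragment — lossy.
Dependency preservation: the restricted closure of {G} across the fragments never reaches {B}, so G → B cannot be enforced without a join — not preserved.

lossy and not dependency-preserving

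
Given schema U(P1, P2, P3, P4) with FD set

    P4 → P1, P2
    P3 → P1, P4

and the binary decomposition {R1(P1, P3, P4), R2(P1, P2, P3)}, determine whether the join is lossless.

Common attributes: R1 ∩ R2 = {P1, P3}.
Closure of {P1, P3}: P3 → P1, P4 applies, adding P4; P4 → P1, P2 applies, adding P2. So (P1, P3)⁺ = {P1, P2, P3, P4}.
This closure contains every attribute of R1, so R1 ∩ R2 → R1. The join is lossless.

Yes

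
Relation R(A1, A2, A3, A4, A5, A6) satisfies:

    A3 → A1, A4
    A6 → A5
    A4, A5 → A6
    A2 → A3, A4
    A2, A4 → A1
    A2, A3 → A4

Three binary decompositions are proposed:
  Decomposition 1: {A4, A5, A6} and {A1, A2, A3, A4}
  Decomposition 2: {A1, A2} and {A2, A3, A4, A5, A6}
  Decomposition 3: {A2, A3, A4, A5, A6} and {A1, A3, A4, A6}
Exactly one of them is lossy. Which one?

Decomposition 1: common = {A4}, closure = {A4} → lossy.
Decomposition 2: common = {A2}, closure = {A1, A2, A3, A4} → lossless.
Decomposition 3: common = {A3, A4, A6}, closure = {A1, A3, A4, A5, A6} → lossless.

Decomposition 1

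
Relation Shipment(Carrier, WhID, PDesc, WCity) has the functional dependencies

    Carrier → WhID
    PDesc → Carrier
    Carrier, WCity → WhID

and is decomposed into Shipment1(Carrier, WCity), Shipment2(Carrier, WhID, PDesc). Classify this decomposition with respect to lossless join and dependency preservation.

Lossless test: (Carrier)⁺ = {Carrier, WhID}, which is a superkey of neither fragment — lossy.
Dependency preservation: Carrier, WCity → WhID is not contained in any single fragment, but the restricted closure of its left-hand side across the fragments still reaches the right-hand side; the remaining FDs each lie inside some fragment. All dependencies are preserved.

lossy but dependency-preserving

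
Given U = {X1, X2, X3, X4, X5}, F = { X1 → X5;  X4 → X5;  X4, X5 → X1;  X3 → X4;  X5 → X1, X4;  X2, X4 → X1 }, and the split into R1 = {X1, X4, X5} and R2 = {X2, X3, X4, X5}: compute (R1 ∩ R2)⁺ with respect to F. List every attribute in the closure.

R1 ∩ R2 = {X4, X5}.
X4, X5 → X1 applies, adding X1
Closure: {X1, X4, X5}.

X1, X4, X5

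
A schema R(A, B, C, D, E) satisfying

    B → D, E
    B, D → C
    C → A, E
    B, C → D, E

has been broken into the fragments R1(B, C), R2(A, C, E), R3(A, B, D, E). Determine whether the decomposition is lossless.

Chase test. Columns are A, B, C, D, E; row i has aⱼ where attribute j ∈ Ri, else bᵢⱼ.
Initial tableau (one row per fragment):
  row 1: b11 a2 a3 b14 b15
  row 2: a1 b22 a3 b24 a5
  row 3: a1 a2 b33 a4 a5
Rows 1 and 3 agree on B; apply B→D, E and equate their D, E entries.
Rows 1 and 3 agree on B, D; apply B, D→C and equate their C entries.
Rows 1 and 2 agree on C; apply C→A, E and equate their A, E entries.
Row 1 is now all distinguished symbols — the join is lossless.

Yes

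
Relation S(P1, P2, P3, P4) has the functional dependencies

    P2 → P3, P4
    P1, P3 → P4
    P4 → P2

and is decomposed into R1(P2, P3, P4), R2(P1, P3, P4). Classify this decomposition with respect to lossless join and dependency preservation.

lossless and dependency-preserving

Lossless test: (P3, P4)⁺ = {P2, P3, P4}, which contains all of one fragment — lossless.
Dependency preservation: every FD's attributes lie within a single fragment, so each can be enforced locally — preserved.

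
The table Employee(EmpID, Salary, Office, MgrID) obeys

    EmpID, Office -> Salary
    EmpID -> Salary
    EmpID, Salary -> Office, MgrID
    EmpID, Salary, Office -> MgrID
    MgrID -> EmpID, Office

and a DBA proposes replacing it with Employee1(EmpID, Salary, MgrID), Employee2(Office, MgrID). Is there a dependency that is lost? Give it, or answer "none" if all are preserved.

EmpID, Office → Salary: restricted closure across fragments reaches Salary.
EmpID → Salary lies within Employee1.
EmpID, Salary → Office, MgrID: restricted closure across fragments reaches Office, MgrID.
EmpID, Salary, Office → MgrID: restricted closure across fragments reaches MgrID.
MgrID → EmpID, Office: restricted closure across fragments reaches EmpID, Office.
Every dependency is enforceable on the fragments, so the decomposition is dependency-preserving.

none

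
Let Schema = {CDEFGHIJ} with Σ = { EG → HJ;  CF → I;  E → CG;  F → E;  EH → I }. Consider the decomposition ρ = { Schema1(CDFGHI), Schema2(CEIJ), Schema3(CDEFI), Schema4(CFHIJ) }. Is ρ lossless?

Chase test. Columns are CDEFGHIJ; row i has aⱼ where attribute j ∈ Schemai, else bᵢⱼ.
Initial tableau (one row per fragment):
  row 1: a1 a2 b13 a4 a5 a6 a7 b18
  row 2: a1 b22 a3 b24 b25 b26 a7 a8
  row 3: a1 a2 a3 a4 b35 b36 a7 b38
  row 4: a1 b42 b43 a4 b45 a6 a7 a8
Rows 2 and 3 agree on E; apply E→CG and equate their CG entries.
Rows 1 and 3 agree on F; apply F→E and equate their E entries.
Rows 1 and 4 agree on F; apply F→E and equate their E entries.
Rows 2 and 3 agree on EG; apply EG→HJ and equate their HJ entries.
Rows 1 and 2 agree on E; apply E→CG and equate their CG entries.
Rows 1 and 4 agree on E; apply E→CG and equate their CG entries.
Rows 1 and 2 agree on EG; apply EG→HJ and equate their HJ entries.
Row 1 is now all distinguished symbols — the join is lossless.

Yes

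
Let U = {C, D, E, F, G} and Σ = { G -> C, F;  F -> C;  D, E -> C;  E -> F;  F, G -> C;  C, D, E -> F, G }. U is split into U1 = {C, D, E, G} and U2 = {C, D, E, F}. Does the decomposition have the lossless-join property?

Common attributes: U1 ∩ U2 = {C, D, E}.
Closure of {C, D, E}: E → F applies, adding F; C, D, E → F, G applies, adding G. So (C, D, E)⁺ = {C, D, E, F, G}.
This closure contains every attribute of U1, so U1 ∩ U2 → U1. The join is lossless.

Yes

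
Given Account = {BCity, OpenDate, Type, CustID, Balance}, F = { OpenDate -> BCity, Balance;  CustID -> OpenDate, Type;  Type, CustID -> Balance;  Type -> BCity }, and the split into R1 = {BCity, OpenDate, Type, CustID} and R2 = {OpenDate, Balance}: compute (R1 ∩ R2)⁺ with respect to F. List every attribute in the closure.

BCity, OpenDate, Balance

R1 ∩ R2 = {OpenDate}.
OpenDate → BCity, Balance applies, adding BCity, Balance
Closure: {BCity, OpenDate, Balance}.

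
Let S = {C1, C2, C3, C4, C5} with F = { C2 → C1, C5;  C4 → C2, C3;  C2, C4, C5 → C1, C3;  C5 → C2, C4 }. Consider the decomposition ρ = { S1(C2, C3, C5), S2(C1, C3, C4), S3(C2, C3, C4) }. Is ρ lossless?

Yes

Chase test. Columns are C1, C2, C3, C4, C5; row i has aⱼ where attribute j ∈ Si, else bᵢⱼ.
Initial tableau (one row per fragment):
  row 1: b11 a2 a3 b14 a5
  row 2: a1 b22 a3 a4 b25
  row 3: b31 a2 a3 a4 b35
Rows 1 and 3 agree on C2; apply C2→C1, C5 and equate their C1, C5 entries.
Rows 2 and 3 agree on C4; apply C4→C2, C3 and equate their C2, C3 entries.
Rows 1 and 3 agree on C5; apply C5→C2, C4 and equate their C2, C4 entries.
Rows 1 and 2 agree on C2; apply C2→C1, C5 and equate their C1, C5 entries.
Row 1 is now all distinguished symbols — the join is lossless.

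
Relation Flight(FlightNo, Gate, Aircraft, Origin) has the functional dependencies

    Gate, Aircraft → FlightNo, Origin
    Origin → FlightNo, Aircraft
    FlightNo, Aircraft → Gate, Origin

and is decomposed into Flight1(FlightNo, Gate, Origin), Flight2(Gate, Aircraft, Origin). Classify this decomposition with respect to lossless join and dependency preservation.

Lossless test: (Gate, Origin)⁺ = {FlightNo, Gate, Aircraft, Origin}, which contains all of one fragment — lossless.
Dependency preservation: the restricted closure of {FlightNo, Aircraft} across the fragments never reaches {Gate, Origin}, so FlightNo, Aircraft → Gate, Origin cannot be enforced without a join — not preserved.

lossless but not dependency-preserving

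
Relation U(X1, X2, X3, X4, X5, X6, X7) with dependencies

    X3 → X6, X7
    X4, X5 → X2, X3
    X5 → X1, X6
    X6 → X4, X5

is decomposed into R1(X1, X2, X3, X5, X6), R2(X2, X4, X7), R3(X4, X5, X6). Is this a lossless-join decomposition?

No

Chase test. Columns are X1, X2, X3, X4, X5, X6, X7; row i has aⱼ where attribute j ∈ Ri, else bᵢⱼ.
Initial tableau (one row per fragment):
  row 1: a1 a2 a3 b14 a5 a6 b17
  row 2: b21 a2 b23 a4 b25 b26 a7
  row 3: b31 b32 b33 a4 a5 a6 b37
Rows 1 and 3 agree on X5; apply X5→X1, X6 and equate their X1, X6 entries.
Rows 1 and 3 agree on X6; apply X6→X4, X5 and equate their X4, X5 entries.
Rows 1 and 3 agree on X4, X5; apply X4, X5→X2, X3 and equate their X2, X3 entries.
Rows 1 and 3 agree on X3; apply X3→X6, X7 and equate their X6, X7 entries.
No row becomes fully distinguished — the join is lossy.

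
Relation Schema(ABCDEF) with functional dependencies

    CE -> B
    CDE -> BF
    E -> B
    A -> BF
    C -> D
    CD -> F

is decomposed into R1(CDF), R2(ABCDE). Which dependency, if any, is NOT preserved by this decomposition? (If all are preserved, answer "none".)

A -> BF

Check A → BF: no single fragment contains all of {ABF}, and the restricted closure of {A} across the fragments never reaches {BF}.
CE → B is preserved.
CDE → BF is preserved.
E → B is preserved.
C → D is preserved.
CD → F is preserved.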